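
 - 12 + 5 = - 7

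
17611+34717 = 52328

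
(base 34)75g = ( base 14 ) 3034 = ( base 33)7JS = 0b10000001010110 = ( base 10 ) 8278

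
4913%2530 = 2383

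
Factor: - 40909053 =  - 3^1*29^1*470219^1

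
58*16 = 928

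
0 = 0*491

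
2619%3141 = 2619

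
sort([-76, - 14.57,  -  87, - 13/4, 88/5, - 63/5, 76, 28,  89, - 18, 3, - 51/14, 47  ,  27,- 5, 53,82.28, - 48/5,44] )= [-87, - 76, - 18 , - 14.57, - 63/5,  -  48/5,- 5, - 51/14,  -  13/4, 3,88/5,  27,28, 44,  47,53 , 76, 82.28,89]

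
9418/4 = 4709/2 = 2354.50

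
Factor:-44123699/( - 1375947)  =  3^( - 4)*1483^1 * 16987^(-1 )*29753^1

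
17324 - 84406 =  - 67082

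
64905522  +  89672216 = 154577738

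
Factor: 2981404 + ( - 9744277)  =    -  6762873 = - 3^1*13^2*13339^1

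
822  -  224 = 598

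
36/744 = 3/62 = 0.05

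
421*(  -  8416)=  - 3543136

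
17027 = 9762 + 7265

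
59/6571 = 59/6571 = 0.01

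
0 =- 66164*0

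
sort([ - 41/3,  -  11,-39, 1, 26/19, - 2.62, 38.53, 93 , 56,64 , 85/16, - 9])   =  [ - 39 , - 41/3, - 11, - 9, - 2.62,1, 26/19, 85/16, 38.53, 56, 64, 93]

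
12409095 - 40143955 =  - 27734860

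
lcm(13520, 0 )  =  0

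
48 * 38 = 1824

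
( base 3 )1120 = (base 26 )1g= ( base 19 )24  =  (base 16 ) 2a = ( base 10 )42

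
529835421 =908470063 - 378634642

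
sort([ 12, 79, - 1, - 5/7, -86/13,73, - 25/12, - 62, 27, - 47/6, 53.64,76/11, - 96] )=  [ - 96, - 62, - 47/6, - 86/13, - 25/12,-1, - 5/7, 76/11 , 12, 27, 53.64, 73,79]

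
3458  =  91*38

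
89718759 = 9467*9477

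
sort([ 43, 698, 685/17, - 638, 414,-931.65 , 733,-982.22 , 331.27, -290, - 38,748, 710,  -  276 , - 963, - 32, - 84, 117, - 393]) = [ - 982.22, - 963, - 931.65, - 638, - 393,-290, - 276,-84, - 38,  -  32,685/17, 43, 117,331.27,414,698,710, 733, 748]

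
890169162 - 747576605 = 142592557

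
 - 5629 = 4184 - 9813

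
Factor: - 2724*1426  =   - 3884424 = - 2^3  *  3^1*23^1*31^1*227^1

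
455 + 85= 540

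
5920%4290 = 1630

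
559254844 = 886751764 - 327496920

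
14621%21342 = 14621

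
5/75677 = 5/75677 =0.00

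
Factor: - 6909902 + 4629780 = -2280122= - 2^1* 13^1 * 87697^1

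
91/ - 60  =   - 91/60 = -1.52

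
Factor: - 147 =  - 3^1* 7^2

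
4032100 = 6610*610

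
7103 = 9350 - 2247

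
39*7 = 273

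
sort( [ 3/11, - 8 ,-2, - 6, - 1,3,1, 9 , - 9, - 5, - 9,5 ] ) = [ - 9, - 9 , - 8,-6, -5, - 2, - 1,  3/11, 1,3,5, 9]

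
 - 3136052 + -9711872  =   - 12847924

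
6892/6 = 3446/3 = 1148.67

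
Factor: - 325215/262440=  - 2^( - 3 )*3^( - 4 )*11^1*73^1 = -803/648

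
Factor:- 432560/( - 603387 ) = 2^4*3^( - 2 )*5^1*5407^1*67043^ ( - 1 ) 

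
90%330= 90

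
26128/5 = 26128/5 = 5225.60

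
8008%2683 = 2642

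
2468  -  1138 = 1330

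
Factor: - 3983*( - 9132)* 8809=320407607604  =  2^2*3^1 * 7^1*23^1*383^1 * 569^1*761^1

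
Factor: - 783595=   -  5^1*156719^1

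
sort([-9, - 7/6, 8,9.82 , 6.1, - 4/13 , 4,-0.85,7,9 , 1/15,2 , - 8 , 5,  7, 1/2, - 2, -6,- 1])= [ - 9 , - 8,  -  6, - 2, - 7/6, - 1, - 0.85, - 4/13, 1/15,1/2,2,  4,  5,6.1,7,  7 , 8 , 9,  9.82 ] 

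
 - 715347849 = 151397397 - 866745246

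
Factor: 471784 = 2^3*17^1*3469^1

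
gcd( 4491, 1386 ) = 9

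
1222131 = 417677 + 804454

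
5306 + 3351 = 8657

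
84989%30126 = 24737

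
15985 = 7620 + 8365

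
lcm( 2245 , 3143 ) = 15715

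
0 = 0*5929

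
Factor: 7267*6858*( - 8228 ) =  - 410059543608 = - 2^3*3^3*11^2 * 13^2*17^1*43^1 * 127^1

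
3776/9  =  419+ 5/9 = 419.56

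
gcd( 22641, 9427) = 1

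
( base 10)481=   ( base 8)741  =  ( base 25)J6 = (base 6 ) 2121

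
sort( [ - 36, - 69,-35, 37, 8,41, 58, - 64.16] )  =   [ - 69, - 64.16, - 36, - 35, 8,37,  41, 58]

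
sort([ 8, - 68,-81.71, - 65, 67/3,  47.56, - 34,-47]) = [-81.71,- 68 ,-65, - 47, -34, 8,67/3,47.56]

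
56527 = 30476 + 26051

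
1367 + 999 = 2366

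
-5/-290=1/58  =  0.02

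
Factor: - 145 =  - 5^1 * 29^1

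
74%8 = 2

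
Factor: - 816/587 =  - 2^4 *3^1*17^1 * 587^(-1)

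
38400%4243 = 213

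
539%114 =83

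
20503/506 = 40 + 263/506 = 40.52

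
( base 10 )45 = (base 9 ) 50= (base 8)55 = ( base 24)1l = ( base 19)27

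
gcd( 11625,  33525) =75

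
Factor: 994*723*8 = 2^4*3^1*7^1*71^1*241^1 = 5749296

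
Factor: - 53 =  - 53^1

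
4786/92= 2393/46 =52.02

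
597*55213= 32962161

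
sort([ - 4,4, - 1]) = [ - 4 , - 1  ,  4]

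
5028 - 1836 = 3192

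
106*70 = 7420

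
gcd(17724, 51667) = 7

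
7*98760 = 691320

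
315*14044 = 4423860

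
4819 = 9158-4339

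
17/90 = 17/90=   0.19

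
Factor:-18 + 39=21 = 3^1*7^1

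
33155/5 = 6631 = 6631.00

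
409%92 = 41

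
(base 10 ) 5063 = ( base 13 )23C6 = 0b1001111000111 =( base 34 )4CV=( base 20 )cd3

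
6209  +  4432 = 10641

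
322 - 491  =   - 169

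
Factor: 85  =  5^1*17^1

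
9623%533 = 29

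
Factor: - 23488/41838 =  - 32/57 =-2^5*3^ ( - 1)*19^ ( -1 ) 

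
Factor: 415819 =415819^1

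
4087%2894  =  1193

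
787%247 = 46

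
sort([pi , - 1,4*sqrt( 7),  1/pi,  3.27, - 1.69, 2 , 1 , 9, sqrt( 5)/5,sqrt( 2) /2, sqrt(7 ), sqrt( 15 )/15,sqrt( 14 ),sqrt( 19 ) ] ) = [-1.69, - 1, sqrt(15) /15,1/pi,  sqrt(5)/5,sqrt( 2) /2,1,2,  sqrt(7)  ,  pi,3.27,sqrt( 14),sqrt (19 ) , 9 , 4*sqrt( 7 )]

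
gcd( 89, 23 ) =1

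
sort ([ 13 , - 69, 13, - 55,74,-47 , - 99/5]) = [ - 69, - 55 , - 47, - 99/5, 13,13,  74] 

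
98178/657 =149 + 95/219 = 149.43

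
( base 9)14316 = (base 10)9735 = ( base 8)23007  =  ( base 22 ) k2b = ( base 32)9G7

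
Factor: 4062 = 2^1*3^1*677^1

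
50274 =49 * 1026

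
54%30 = 24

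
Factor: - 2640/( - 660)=2^2 =4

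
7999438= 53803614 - 45804176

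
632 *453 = 286296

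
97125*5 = 485625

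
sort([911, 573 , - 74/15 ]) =[ - 74/15,573, 911]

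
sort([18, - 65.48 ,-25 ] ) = [ -65.48,  -  25,18 ] 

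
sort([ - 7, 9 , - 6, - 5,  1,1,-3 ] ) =[ - 7,- 6, - 5, - 3, 1,1, 9 ]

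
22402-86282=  - 63880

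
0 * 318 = 0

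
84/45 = 1 + 13/15 = 1.87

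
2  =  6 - 4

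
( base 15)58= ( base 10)83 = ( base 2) 1010011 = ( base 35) 2D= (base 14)5d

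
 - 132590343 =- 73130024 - 59460319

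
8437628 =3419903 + 5017725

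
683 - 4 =679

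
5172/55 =94 + 2/55=94.04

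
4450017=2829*1573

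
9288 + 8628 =17916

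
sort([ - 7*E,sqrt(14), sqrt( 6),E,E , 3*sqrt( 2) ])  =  [ - 7 * E, sqrt( 6),  E,  E , sqrt( 14 ), 3*sqrt(2 )]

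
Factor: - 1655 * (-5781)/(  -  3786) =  - 3189185/1262 = -2^( - 1 ) * 5^1 * 41^1 * 47^1*331^1*631^( - 1) 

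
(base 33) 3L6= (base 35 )38b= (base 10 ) 3966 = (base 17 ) DC5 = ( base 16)f7e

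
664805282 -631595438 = 33209844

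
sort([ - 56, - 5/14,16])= [ - 56, - 5/14,16]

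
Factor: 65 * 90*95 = 555750 = 2^1*3^2*5^3*13^1 * 19^1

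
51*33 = 1683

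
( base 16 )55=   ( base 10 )85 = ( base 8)125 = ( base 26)37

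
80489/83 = 969+62/83=969.75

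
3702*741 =2743182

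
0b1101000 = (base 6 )252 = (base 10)104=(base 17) 62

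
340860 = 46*7410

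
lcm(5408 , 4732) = 37856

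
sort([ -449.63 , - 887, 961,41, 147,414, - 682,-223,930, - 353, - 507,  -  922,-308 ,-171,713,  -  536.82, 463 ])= [-922, - 887, - 682, - 536.82, - 507, - 449.63, - 353 , - 308, - 223, - 171,  41,147,414,463,713,930 , 961]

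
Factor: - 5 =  - 5^1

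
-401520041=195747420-597267461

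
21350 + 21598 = 42948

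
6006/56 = 107 + 1/4 =107.25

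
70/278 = 35/139 = 0.25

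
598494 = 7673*78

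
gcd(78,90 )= 6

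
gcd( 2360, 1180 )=1180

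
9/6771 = 3/2257 = 0.00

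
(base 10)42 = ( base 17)28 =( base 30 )1C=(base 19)24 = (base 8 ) 52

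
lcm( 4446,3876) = 151164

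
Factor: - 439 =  - 439^1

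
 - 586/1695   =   - 586/1695 = - 0.35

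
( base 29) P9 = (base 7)2066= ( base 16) 2de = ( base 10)734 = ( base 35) KY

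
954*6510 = 6210540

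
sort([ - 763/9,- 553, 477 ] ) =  [ - 553,-763/9, 477]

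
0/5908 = 0=0.00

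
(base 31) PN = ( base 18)286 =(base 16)31e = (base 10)798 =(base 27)12F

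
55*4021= 221155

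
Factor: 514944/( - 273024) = -79^( - 1) * 149^1 =- 149/79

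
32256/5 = 32256/5 = 6451.20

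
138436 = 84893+53543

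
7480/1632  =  55/12 = 4.58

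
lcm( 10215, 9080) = 81720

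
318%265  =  53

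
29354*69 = 2025426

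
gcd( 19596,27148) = 4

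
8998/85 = 8998/85 = 105.86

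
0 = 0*4723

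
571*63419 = 36212249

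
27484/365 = 75 + 109/365  =  75.30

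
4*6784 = 27136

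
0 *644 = 0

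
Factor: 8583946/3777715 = 2^1*5^( - 1 ) * 7^1*17^1*431^ (-1 )*1753^(-1 ) *36067^1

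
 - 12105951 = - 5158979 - 6946972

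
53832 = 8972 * 6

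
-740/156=  -  185/39 = - 4.74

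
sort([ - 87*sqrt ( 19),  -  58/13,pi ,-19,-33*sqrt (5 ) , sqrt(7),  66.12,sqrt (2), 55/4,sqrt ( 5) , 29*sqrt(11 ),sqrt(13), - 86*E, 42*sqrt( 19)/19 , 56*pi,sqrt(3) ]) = [ - 87*sqrt( 19), - 86*E,-33*sqrt(5), - 19,  -  58/13, sqrt(2), sqrt(3 ), sqrt ( 5), sqrt( 7 ) , pi , sqrt(13 ), 42*sqrt( 19)/19 , 55/4,66.12 , 29*sqrt(11 ), 56*pi] 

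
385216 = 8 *48152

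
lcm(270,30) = 270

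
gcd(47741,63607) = 1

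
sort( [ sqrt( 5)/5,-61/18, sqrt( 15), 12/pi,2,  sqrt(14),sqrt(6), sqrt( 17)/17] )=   [ - 61/18, sqrt( 17 ) /17 , sqrt( 5)/5,2, sqrt( 6),sqrt(14), 12/pi , sqrt( 15) ] 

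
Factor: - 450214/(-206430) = 3^( - 1)*5^( - 1)*7^( -1)*229^1 = 229/105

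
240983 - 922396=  - 681413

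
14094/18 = 783 = 783.00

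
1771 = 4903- 3132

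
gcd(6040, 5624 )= 8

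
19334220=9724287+9609933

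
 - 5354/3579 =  - 2 + 1804/3579 =- 1.50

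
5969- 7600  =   - 1631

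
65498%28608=8282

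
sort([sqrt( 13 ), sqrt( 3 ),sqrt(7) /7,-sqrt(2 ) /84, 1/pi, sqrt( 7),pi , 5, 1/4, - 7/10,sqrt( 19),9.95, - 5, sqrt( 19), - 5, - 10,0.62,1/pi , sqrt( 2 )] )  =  [ - 10 , - 5, - 5 , - 7/10, - sqrt( 2)/84 , 1/4,1/pi,1/pi  ,  sqrt( 7) /7,0.62 , sqrt( 2),sqrt( 3 ),sqrt( 7), pi , sqrt(13),sqrt( 19 ) , sqrt(19 ),5 , 9.95 ] 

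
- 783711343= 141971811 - 925683154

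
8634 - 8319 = 315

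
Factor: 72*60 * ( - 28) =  - 2^7*3^3*5^1*7^1 =- 120960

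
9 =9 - 0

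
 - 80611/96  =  -840 + 29/96 = - 839.70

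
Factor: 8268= 2^2*3^1*13^1 * 53^1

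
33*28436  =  938388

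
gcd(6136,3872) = 8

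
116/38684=29/9671= 0.00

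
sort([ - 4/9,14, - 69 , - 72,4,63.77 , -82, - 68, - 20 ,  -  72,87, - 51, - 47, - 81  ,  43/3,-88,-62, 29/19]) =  [ - 88, - 82, - 81 , - 72, - 72, - 69, - 68,-62, - 51, - 47,  -  20, - 4/9,29/19, 4, 14,43/3,63.77,87]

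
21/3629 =21/3629 = 0.01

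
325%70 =45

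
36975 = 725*51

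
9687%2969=780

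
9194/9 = 9194/9 = 1021.56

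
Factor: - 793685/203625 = -3^( -2) *5^( - 2)* 877^1 =- 877/225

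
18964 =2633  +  16331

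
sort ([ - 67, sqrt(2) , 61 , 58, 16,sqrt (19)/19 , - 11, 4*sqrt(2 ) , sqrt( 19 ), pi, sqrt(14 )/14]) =[  -  67, - 11,sqrt ( 19)/19,sqrt(14 )/14,sqrt(2 ),pi,sqrt(19),  4*sqrt( 2 ), 16, 58, 61 ] 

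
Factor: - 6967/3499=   -  3499^(  -  1)*6967^1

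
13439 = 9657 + 3782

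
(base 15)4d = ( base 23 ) 34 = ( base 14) 53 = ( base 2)1001001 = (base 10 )73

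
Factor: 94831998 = 2^1*3^1*59^1*267887^1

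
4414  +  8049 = 12463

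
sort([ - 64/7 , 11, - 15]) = [ - 15, - 64/7, 11 ] 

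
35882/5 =7176 + 2/5 = 7176.40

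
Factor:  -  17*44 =- 748 =- 2^2*11^1* 17^1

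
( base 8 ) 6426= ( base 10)3350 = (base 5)101400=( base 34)2ui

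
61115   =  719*85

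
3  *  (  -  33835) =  - 101505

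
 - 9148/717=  - 9148/717 = - 12.76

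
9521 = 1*9521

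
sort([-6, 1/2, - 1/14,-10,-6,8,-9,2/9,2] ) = [-10, - 9, - 6,-6, -1/14,2/9, 1/2, 2,  8]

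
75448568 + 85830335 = 161278903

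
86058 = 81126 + 4932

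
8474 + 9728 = 18202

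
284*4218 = 1197912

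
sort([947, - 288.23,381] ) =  [ - 288.23, 381,947]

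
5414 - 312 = 5102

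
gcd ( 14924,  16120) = 52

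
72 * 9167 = 660024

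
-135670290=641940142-777610432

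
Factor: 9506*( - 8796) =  - 83614776  =  - 2^3 * 3^1 *7^2*97^1 * 733^1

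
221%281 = 221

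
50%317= 50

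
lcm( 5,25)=25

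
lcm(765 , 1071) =5355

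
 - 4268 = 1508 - 5776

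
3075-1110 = 1965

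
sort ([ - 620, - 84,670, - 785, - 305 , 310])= [ - 785,- 620, - 305, - 84,310,670 ]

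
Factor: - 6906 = -2^1 * 3^1*1151^1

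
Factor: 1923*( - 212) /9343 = - 407676/9343 = - 2^2*3^1*53^1 *641^1*9343^( - 1 ) 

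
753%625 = 128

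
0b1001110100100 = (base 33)4KC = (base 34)4BU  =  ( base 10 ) 5028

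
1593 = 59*27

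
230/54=115/27  =  4.26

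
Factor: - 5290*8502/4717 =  - 2^2 * 3^1*5^1*13^1*23^2*53^( - 1)*89^ ( - 1)*109^1 =- 44975580/4717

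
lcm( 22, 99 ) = 198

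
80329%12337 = 6307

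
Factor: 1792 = 2^8*7^1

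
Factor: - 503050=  - 2^1*5^2*10061^1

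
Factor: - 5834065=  - 5^1*23^1 * 97^1 * 523^1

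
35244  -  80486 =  - 45242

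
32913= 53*621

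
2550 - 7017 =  - 4467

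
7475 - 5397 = 2078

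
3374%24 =14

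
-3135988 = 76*( - 41263)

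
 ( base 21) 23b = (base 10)956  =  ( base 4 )32330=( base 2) 1110111100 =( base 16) 3bc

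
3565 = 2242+1323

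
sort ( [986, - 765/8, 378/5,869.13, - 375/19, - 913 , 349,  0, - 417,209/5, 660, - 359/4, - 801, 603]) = [ - 913, - 801, - 417, - 765/8, - 359/4 , - 375/19,0,209/5,378/5, 349, 603,660,869.13,986]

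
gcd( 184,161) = 23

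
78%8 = 6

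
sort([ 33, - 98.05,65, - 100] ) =[ - 100 ,-98.05,  33, 65]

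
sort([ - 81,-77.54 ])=[ - 81,  -  77.54]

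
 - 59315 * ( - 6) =355890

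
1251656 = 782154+469502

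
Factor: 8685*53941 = 3^2 * 5^1*17^1*19^1*167^1*193^1  =  468477585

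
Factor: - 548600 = -2^3 * 5^2*13^1*211^1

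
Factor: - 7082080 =-2^5*5^1*44263^1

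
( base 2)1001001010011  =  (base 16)1253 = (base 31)4RA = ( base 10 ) 4691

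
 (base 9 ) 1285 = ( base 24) 1G8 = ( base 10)968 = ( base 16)3c8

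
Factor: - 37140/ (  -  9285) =2^2 = 4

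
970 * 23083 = 22390510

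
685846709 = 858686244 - 172839535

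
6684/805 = 6684/805 = 8.30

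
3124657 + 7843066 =10967723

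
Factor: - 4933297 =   -  4933297^1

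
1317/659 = 1+ 658/659 =2.00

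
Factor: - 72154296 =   -  2^3*3^2*1002143^1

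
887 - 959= - 72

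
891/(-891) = - 1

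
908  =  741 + 167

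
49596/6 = 8266 = 8266.00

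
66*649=42834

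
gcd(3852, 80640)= 36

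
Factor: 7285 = 5^1*31^1*47^1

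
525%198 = 129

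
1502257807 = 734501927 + 767755880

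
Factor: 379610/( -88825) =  - 406/95 = - 2^1*5^ ( - 1)*7^1*19^( - 1)*29^1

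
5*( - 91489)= - 457445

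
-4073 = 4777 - 8850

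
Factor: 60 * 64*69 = 2^8*3^2*5^1*23^1=264960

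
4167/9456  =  1389/3152 = 0.44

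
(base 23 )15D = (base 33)ju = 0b1010010001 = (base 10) 657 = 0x291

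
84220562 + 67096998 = 151317560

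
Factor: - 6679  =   - 6679^1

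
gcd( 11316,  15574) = 2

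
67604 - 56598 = 11006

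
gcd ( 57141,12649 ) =7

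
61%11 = 6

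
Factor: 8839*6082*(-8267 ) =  - 444423983066 = - 2^1 *7^1*1181^1*3041^1*8839^1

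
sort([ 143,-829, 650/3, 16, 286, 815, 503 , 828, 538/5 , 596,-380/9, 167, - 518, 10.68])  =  [ - 829,-518,- 380/9, 10.68, 16, 538/5, 143, 167 , 650/3, 286,  503, 596, 815 , 828]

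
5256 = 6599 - 1343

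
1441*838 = 1207558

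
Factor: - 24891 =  - 3^1*8297^1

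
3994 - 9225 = -5231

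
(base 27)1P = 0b110100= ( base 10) 52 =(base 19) 2E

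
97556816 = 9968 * 9787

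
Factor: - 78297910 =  - 2^1*5^1*7829791^1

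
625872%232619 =160634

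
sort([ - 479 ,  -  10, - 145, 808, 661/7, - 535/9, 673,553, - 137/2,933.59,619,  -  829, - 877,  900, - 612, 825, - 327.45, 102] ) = [ - 877, - 829, - 612,-479 , - 327.45, - 145,-137/2, - 535/9,-10, 661/7,102, 553, 619,673, 808,  825, 900,933.59] 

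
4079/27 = 151  +  2/27 = 151.07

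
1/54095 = 1/54095=0.00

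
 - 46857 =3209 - 50066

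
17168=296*58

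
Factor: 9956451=3^1* 3318817^1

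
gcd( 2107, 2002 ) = 7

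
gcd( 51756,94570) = 2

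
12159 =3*4053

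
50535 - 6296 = 44239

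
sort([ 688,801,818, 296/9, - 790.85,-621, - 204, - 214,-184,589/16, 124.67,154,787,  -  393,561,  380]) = [ - 790.85, - 621, - 393, - 214, - 204,-184, 296/9, 589/16,124.67, 154,  380,  561 , 688,787,801,818 ] 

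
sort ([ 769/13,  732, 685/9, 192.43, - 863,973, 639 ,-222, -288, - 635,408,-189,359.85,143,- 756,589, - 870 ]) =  [ - 870, - 863,-756, - 635,-288,  -  222, - 189,769/13 , 685/9,143,  192.43,359.85,408, 589,639, 732,973] 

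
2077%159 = 10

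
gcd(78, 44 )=2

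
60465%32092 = 28373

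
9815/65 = 151 = 151.00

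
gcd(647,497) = 1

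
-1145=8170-9315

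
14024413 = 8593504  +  5430909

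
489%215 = 59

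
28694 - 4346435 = - 4317741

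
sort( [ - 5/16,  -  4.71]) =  [-4.71, - 5/16 ] 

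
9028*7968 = 71935104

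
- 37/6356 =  - 37/6356 = - 0.01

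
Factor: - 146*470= - 2^2 * 5^1*47^1*73^1= -68620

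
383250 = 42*9125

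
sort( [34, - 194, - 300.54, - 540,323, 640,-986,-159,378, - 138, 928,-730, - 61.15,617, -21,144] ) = [  -  986, - 730,-540, - 300.54,-194,-159,  -  138,-61.15, - 21,34,  144,323, 378,617,640, 928 ]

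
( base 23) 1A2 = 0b1011111001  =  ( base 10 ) 761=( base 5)11021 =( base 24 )17H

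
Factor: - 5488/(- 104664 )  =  2^1 * 3^( - 1 )*7^1*89^(-1 ) = 14/267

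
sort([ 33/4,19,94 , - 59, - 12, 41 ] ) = [ - 59, - 12, 33/4, 19, 41,94]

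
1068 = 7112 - 6044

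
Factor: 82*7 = 574  =  2^1 * 7^1* 41^1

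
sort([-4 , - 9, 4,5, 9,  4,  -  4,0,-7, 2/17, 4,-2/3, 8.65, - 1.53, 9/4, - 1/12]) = [-9,-7,-4, - 4, - 1.53,  -  2/3, -1/12,  0,2/17, 9/4, 4,  4, 4, 5, 8.65, 9]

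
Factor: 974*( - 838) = -816212 = - 2^2 * 419^1*487^1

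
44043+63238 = 107281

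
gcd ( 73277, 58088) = 1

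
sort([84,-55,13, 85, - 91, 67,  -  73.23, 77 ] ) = [ - 91 , - 73.23, - 55,13,67, 77,84, 85] 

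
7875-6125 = 1750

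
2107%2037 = 70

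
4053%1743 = 567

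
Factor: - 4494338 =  - 2^1*23^1*41^1*2383^1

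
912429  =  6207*147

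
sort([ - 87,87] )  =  [ - 87,87]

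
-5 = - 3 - 2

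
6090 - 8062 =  - 1972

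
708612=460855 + 247757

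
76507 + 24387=100894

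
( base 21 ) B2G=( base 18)F2D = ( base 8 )11455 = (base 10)4909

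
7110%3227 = 656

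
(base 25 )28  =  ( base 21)2G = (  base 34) 1O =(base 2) 111010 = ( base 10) 58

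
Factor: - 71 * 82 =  - 2^1 * 41^1*71^1 = -5822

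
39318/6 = 6553 = 6553.00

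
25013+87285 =112298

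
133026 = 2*66513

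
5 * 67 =335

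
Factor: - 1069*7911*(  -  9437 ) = 3^3 * 293^1*1069^1 * 9437^1 = 79807378383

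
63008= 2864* 22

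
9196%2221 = 312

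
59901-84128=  - 24227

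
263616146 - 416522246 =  - 152906100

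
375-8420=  - 8045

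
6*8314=49884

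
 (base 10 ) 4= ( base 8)4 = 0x4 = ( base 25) 4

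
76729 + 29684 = 106413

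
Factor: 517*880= 454960= 2^4 * 5^1*11^2 * 47^1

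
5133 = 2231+2902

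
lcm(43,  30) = 1290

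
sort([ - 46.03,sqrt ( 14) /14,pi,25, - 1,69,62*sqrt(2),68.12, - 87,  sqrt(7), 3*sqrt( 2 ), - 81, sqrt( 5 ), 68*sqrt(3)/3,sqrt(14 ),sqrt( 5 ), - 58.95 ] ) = [ - 87, - 81, - 58.95,-46.03, - 1, sqrt(14 ) /14,sqrt(5),sqrt (5 ),sqrt(7 ),pi,sqrt(14 ),3*sqrt (2 ), 25, 68*sqrt(3) /3, 68.12, 69,62*sqrt(2)]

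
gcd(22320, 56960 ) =80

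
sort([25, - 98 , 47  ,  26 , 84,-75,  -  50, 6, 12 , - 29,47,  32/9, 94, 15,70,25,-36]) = [ - 98, - 75, - 50, - 36,-29,32/9,6 , 12 , 15, 25,25,26, 47, 47,70 , 84, 94]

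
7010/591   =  7010/591 = 11.86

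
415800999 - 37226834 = 378574165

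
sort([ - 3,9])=[ - 3,  9]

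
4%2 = 0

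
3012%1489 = 34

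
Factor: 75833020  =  2^2* 5^1*3791651^1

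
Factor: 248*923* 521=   119258984= 2^3*13^1 * 31^1*71^1*521^1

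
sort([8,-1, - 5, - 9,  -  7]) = [ - 9,  -  7, - 5, - 1,8 ] 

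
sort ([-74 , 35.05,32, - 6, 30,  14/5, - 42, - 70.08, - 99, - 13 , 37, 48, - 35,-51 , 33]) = [ - 99, - 74,  -  70.08, - 51,  -  42, - 35, - 13, - 6, 14/5 , 30,32 , 33 , 35.05, 37, 48]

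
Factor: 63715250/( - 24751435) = - 2^1*5^2 * 43^1*5927^1*4950287^( - 1 )=- 12743050/4950287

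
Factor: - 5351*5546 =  - 29676646 = - 2^1 * 47^1*59^1*5351^1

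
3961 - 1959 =2002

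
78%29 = 20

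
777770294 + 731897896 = 1509668190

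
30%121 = 30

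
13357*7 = 93499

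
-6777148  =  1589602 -8366750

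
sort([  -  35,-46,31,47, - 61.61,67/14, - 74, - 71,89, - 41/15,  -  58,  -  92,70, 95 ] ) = [ - 92, - 74, - 71 , - 61.61, - 58, - 46,  -  35, - 41/15, 67/14,31, 47,70,89,95 ] 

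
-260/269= - 260/269 = - 0.97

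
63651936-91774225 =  - 28122289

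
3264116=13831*236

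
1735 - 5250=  - 3515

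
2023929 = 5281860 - 3257931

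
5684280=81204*70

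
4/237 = 4/237 =0.02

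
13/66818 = 13/66818 = 0.00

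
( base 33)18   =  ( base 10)41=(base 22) 1J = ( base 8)51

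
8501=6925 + 1576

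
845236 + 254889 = 1100125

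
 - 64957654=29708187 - 94665841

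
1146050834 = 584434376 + 561616458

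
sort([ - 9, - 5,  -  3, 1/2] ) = [ - 9, - 5, - 3, 1/2] 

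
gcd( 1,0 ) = 1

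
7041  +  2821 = 9862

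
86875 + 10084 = 96959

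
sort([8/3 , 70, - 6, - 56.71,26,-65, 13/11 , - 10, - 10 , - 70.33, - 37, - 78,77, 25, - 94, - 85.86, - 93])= [ - 94,-93,-85.86, - 78, -70.33,-65,-56.71, - 37, - 10, - 10, - 6, 13/11,8/3,25,26 , 70,  77] 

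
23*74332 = 1709636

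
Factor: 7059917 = 47^1*150211^1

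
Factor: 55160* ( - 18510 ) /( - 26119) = 2^4 * 3^1*5^2*7^1* 197^1 * 617^1*26119^ ( - 1 ) = 1021011600/26119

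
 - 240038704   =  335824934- 575863638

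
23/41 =23/41=0.56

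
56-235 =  - 179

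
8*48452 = 387616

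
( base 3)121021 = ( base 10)439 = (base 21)KJ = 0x1b7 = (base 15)1E4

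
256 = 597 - 341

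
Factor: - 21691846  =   - 2^1*11^1*985993^1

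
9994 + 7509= 17503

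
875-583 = 292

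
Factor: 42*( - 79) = -2^1*3^1* 7^1*79^1 = - 3318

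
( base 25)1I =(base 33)1A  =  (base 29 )1e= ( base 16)2b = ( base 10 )43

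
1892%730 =432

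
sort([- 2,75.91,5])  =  [-2 , 5,75.91]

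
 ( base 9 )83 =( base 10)75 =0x4B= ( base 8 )113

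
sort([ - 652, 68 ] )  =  [ - 652,  68]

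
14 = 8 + 6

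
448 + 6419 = 6867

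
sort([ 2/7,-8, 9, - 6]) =[ - 8, - 6,2/7, 9 ] 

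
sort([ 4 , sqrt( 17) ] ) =[ 4,sqrt(17)]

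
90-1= 89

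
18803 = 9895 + 8908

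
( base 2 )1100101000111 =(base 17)156b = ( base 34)5kb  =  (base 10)6471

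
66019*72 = 4753368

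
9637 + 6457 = 16094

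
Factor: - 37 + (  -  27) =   -  2^6 = - 64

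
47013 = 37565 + 9448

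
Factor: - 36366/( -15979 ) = 66/29 = 2^1*3^1*11^1*29^( - 1 ) 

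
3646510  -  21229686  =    -  17583176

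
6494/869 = 6494/869 = 7.47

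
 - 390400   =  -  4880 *80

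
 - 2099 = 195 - 2294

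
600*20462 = 12277200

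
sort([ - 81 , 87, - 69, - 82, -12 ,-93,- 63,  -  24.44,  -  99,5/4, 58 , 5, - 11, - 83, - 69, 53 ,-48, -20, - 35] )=[ - 99, - 93,  -  83, - 82, - 81, - 69,-69, - 63, - 48, - 35, - 24.44, - 20, - 12,-11  ,  5/4, 5, 53, 58,87 ]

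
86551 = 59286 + 27265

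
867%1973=867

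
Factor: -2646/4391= - 2^1*3^3 *7^2*4391^ ( -1 )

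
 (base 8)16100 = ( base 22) EKG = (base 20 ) i1c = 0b1110001000000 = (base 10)7232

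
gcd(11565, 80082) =9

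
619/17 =619/17 = 36.41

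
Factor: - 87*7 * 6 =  - 2^1*3^2*7^1*29^1 = - 3654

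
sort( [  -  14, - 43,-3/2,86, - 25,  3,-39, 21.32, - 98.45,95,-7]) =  [  -  98.45, - 43,-39, -25, - 14,  -  7,  -  3/2,3, 21.32,86, 95] 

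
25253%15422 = 9831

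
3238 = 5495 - 2257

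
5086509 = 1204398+3882111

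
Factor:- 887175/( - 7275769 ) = 3^2*5^2*3943^1 * 7275769^(-1 ) 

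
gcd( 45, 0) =45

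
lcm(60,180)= 180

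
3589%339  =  199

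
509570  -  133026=376544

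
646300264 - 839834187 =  - 193533923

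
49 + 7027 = 7076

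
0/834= 0 =0.00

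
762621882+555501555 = 1318123437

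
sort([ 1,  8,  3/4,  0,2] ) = [0, 3/4 , 1,2,  8 ] 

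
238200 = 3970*60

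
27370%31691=27370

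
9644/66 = 146 + 4/33 = 146.12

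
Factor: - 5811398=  - 2^1*79^1*36781^1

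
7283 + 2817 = 10100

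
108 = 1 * 108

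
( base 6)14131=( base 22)4CF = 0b100010100111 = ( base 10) 2215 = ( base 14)B43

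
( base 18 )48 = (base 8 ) 120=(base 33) 2E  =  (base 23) 3B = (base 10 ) 80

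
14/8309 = 2/1187=0.00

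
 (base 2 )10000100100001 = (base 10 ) 8481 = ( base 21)J4I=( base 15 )27A6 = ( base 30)9cl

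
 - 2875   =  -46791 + 43916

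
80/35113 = 80/35113 = 0.00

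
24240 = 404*60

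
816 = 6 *136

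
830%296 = 238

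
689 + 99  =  788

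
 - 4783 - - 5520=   737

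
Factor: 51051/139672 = 2^( - 3 )*3^1*7^1*11^1*79^( - 1 ) = 231/632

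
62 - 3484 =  - 3422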